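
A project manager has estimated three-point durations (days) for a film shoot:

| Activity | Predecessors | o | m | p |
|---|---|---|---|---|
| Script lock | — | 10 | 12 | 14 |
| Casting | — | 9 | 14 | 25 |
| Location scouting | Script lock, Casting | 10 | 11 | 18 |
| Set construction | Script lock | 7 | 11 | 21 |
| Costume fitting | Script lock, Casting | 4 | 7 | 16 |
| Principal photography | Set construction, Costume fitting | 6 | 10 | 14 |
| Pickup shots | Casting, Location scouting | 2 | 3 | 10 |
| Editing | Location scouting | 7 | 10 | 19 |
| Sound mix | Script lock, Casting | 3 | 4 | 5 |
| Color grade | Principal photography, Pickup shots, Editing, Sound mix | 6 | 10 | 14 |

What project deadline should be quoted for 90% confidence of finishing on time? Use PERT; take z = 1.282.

te_Script lock = (10 + 4·12 + 14)/6 = 72/6 = 12; σ²_Script lock = ((14−10)/6)² = 0.444
te_Casting = (9 + 4·14 + 25)/6 = 90/6 = 15; σ²_Casting = ((25−9)/6)² = 7.111
te_Location scouting = (10 + 4·11 + 18)/6 = 72/6 = 12; σ²_Location scouting = ((18−10)/6)² = 1.778
te_Set construction = (7 + 4·11 + 21)/6 = 72/6 = 12; σ²_Set construction = ((21−7)/6)² = 5.444
te_Costume fitting = (4 + 4·7 + 16)/6 = 48/6 = 8; σ²_Costume fitting = ((16−4)/6)² = 4.000
te_Principal photography = (6 + 4·10 + 14)/6 = 60/6 = 10; σ²_Principal photography = ((14−6)/6)² = 1.778
te_Pickup shots = (2 + 4·3 + 10)/6 = 24/6 = 4; σ²_Pickup shots = ((10−2)/6)² = 1.778
te_Editing = (7 + 4·10 + 19)/6 = 66/6 = 11; σ²_Editing = ((19−7)/6)² = 4.000
te_Sound mix = (3 + 4·4 + 5)/6 = 24/6 = 4; σ²_Sound mix = ((5−3)/6)² = 0.111
te_Color grade = (6 + 4·10 + 14)/6 = 60/6 = 10; σ²_Color grade = ((14−6)/6)² = 1.778

Forward pass:
ES_Script lock = 0; EF_Script lock = 12
ES_Casting = 0; EF_Casting = 15
ES_Location scouting = max(EF_Script lock=12, EF_Casting=15) = 15; EF_Location scouting = 15+12 = 27
ES_Set construction = 12; EF_Set construction = 12+12 = 24
ES_Costume fitting = max(EF_Script lock=12, EF_Casting=15) = 15; EF_Costume fitting = 15+8 = 23
ES_Principal photography = max(EF_Set construction=24, EF_Costume fitting=23) = 24; EF_Principal photography = 24+10 = 34
ES_Pickup shots = max(EF_Casting=15, EF_Location scouting=27) = 27; EF_Pickup shots = 27+4 = 31
ES_Editing = 27; EF_Editing = 27+11 = 38
ES_Sound mix = max(EF_Script lock=12, EF_Casting=15) = 15; EF_Sound mix = 15+4 = 19
ES_Color grade = max(EF_Principal photography=34, EF_Pickup shots=31, EF_Editing=38, EF_Sound mix=19) = 38; EF_Color grade = 38+10 = 48
Expected project duration μ = 48 days. Critical path: Casting → Location scouting → Editing → Color grade.

Variance along critical path = 7.111 + 1.778 + 4.000 + 1.778 = 14.667; σ = 3.830 days.
D = μ + z·σ = 48 + 1.282·3.830 = 52.9 days

52.9 days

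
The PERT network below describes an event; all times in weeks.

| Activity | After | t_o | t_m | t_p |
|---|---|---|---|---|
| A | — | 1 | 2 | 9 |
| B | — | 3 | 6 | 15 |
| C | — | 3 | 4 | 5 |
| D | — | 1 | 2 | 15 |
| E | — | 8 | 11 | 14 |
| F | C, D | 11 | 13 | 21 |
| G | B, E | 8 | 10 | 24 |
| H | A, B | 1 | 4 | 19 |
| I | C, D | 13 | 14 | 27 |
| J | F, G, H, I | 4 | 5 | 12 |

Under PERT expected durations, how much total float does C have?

te_A = (1 + 4·2 + 9)/6 = 18/6 = 3
te_B = (3 + 4·6 + 15)/6 = 42/6 = 7
te_C = (3 + 4·4 + 5)/6 = 24/6 = 4
te_D = (1 + 4·2 + 15)/6 = 24/6 = 4
te_E = (8 + 4·11 + 14)/6 = 66/6 = 11
te_F = (11 + 4·13 + 21)/6 = 84/6 = 14
te_G = (8 + 4·10 + 24)/6 = 72/6 = 12
te_H = (1 + 4·4 + 19)/6 = 36/6 = 6
te_I = (13 + 4·14 + 27)/6 = 96/6 = 16
te_J = (4 + 4·5 + 12)/6 = 36/6 = 6

Forward pass:
ES_A = 0; EF_A = 3
ES_B = 0; EF_B = 7
ES_C = 0; EF_C = 4
ES_D = 0; EF_D = 4
ES_E = 0; EF_E = 11
ES_F = max(EF_C=4, EF_D=4) = 4; EF_F = 4+14 = 18
ES_G = max(EF_B=7, EF_E=11) = 11; EF_G = 11+12 = 23
ES_H = max(EF_A=3, EF_B=7) = 7; EF_H = 7+6 = 13
ES_I = max(EF_C=4, EF_D=4) = 4; EF_I = 4+16 = 20
ES_J = max(EF_F=18, EF_G=23, EF_H=13, EF_I=20) = 23; EF_J = 23+6 = 29
Expected project duration μ = 29 weeks. Critical path: E → G → J.

Backward pass:
LF_J = 29; LS_J = 29−6 = 23
LF_I = LS_J = 23; LS_I = 23−16 = 7
LF_H = LS_J = 23; LS_H = 23−6 = 17
LF_G = LS_J = 23; LS_G = 23−12 = 11
LF_F = LS_J = 23; LS_F = 23−14 = 9
LF_E = LS_G = 11; LS_E = 11−11 = 0
LF_D = min(LS_F=9, LS_I=7) = 7; LS_D = 7−4 = 3
LF_C = min(LS_F=9, LS_I=7) = 7; LS_C = 7−4 = 3
LF_B = min(LS_G=11, LS_H=17) = 11; LS_B = 11−7 = 4
LF_A = LS_H = 17; LS_A = 17−3 = 14
Slack_C = LS_C − ES_C = 3 − 0 = 3

3 weeks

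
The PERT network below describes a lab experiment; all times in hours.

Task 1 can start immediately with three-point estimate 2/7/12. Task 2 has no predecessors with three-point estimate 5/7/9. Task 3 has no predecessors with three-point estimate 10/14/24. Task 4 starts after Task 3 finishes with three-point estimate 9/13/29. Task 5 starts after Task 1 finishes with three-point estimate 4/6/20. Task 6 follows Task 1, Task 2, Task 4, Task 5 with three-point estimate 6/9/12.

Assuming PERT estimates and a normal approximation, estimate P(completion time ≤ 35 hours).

te_Task 1 = (2 + 4·7 + 12)/6 = 42/6 = 7; σ²_Task 1 = ((12−2)/6)² = 2.778
te_Task 2 = (5 + 4·7 + 9)/6 = 42/6 = 7; σ²_Task 2 = ((9−5)/6)² = 0.444
te_Task 3 = (10 + 4·14 + 24)/6 = 90/6 = 15; σ²_Task 3 = ((24−10)/6)² = 5.444
te_Task 4 = (9 + 4·13 + 29)/6 = 90/6 = 15; σ²_Task 4 = ((29−9)/6)² = 11.111
te_Task 5 = (4 + 4·6 + 20)/6 = 48/6 = 8; σ²_Task 5 = ((20−4)/6)² = 7.111
te_Task 6 = (6 + 4·9 + 12)/6 = 54/6 = 9; σ²_Task 6 = ((12−6)/6)² = 1.000

Forward pass:
ES_Task 1 = 0; EF_Task 1 = 7
ES_Task 2 = 0; EF_Task 2 = 7
ES_Task 3 = 0; EF_Task 3 = 15
ES_Task 4 = 15; EF_Task 4 = 15+15 = 30
ES_Task 5 = 7; EF_Task 5 = 7+8 = 15
ES_Task 6 = max(EF_Task 1=7, EF_Task 2=7, EF_Task 4=30, EF_Task 5=15) = 30; EF_Task 6 = 30+9 = 39
Expected project duration μ = 39 hours. Critical path: Task 3 → Task 4 → Task 6.

Variance along critical path = 5.444 + 11.111 + 1.000 = 17.556; σ = √17.556 = 4.190 hours.
Z = (35 − 39) / 4.190 = -0.955
P(T ≤ 35) = Φ(-0.955) ≈ 0.170

0.170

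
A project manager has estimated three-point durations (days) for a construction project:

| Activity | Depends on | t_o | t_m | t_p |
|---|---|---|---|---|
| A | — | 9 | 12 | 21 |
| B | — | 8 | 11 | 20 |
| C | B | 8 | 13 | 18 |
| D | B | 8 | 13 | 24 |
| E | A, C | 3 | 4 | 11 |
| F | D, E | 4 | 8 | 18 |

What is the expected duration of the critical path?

te_A = (9 + 4·12 + 21)/6 = 78/6 = 13
te_B = (8 + 4·11 + 20)/6 = 72/6 = 12
te_C = (8 + 4·13 + 18)/6 = 78/6 = 13
te_D = (8 + 4·13 + 24)/6 = 84/6 = 14
te_E = (3 + 4·4 + 11)/6 = 30/6 = 5
te_F = (4 + 4·8 + 18)/6 = 54/6 = 9

Forward pass:
ES_A = 0; EF_A = 13
ES_B = 0; EF_B = 12
ES_C = 12; EF_C = 12+13 = 25
ES_D = 12; EF_D = 12+14 = 26
ES_E = max(EF_A=13, EF_C=25) = 25; EF_E = 25+5 = 30
ES_F = max(EF_D=26, EF_E=30) = 30; EF_F = 30+9 = 39
Expected project duration μ = 39 days. Critical path: B → C → E → F.

39 days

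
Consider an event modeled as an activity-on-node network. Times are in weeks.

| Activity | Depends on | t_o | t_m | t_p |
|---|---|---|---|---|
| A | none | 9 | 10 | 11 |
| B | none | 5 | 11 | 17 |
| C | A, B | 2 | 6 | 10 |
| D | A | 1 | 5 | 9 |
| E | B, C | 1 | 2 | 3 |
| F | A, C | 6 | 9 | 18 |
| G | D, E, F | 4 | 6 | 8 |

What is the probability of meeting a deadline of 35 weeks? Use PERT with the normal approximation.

te_A = (9 + 4·10 + 11)/6 = 60/6 = 10; σ²_A = ((11−9)/6)² = 0.111
te_B = (5 + 4·11 + 17)/6 = 66/6 = 11; σ²_B = ((17−5)/6)² = 4.000
te_C = (2 + 4·6 + 10)/6 = 36/6 = 6; σ²_C = ((10−2)/6)² = 1.778
te_D = (1 + 4·5 + 9)/6 = 30/6 = 5; σ²_D = ((9−1)/6)² = 1.778
te_E = (1 + 4·2 + 3)/6 = 12/6 = 2; σ²_E = ((3−1)/6)² = 0.111
te_F = (6 + 4·9 + 18)/6 = 60/6 = 10; σ²_F = ((18−6)/6)² = 4.000
te_G = (4 + 4·6 + 8)/6 = 36/6 = 6; σ²_G = ((8−4)/6)² = 0.444

Forward pass:
ES_A = 0; EF_A = 10
ES_B = 0; EF_B = 11
ES_C = max(EF_A=10, EF_B=11) = 11; EF_C = 11+6 = 17
ES_D = 10; EF_D = 10+5 = 15
ES_E = max(EF_B=11, EF_C=17) = 17; EF_E = 17+2 = 19
ES_F = max(EF_A=10, EF_C=17) = 17; EF_F = 17+10 = 27
ES_G = max(EF_D=15, EF_E=19, EF_F=27) = 27; EF_G = 27+6 = 33
Expected project duration μ = 33 weeks. Critical path: B → C → F → G.

Variance along critical path = 4.000 + 1.778 + 4.000 + 0.444 = 10.222; σ = √10.222 = 3.197 weeks.
Z = (35 − 33) / 3.197 = 0.626
P(T ≤ 35) = Φ(0.626) ≈ 0.734

0.734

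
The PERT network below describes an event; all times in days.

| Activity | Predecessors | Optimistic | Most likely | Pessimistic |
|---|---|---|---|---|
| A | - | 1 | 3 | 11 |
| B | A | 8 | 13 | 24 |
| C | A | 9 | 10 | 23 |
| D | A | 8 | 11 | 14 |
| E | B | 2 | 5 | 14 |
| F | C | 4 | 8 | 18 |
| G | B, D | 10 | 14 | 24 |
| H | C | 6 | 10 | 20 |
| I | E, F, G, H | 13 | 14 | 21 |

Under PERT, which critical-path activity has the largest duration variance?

B

te_A = (1 + 4·3 + 11)/6 = 24/6 = 4; σ²_A = ((11−1)/6)² = 2.778
te_B = (8 + 4·13 + 24)/6 = 84/6 = 14; σ²_B = ((24−8)/6)² = 7.111
te_C = (9 + 4·10 + 23)/6 = 72/6 = 12; σ²_C = ((23−9)/6)² = 5.444
te_D = (8 + 4·11 + 14)/6 = 66/6 = 11; σ²_D = ((14−8)/6)² = 1.000
te_E = (2 + 4·5 + 14)/6 = 36/6 = 6; σ²_E = ((14−2)/6)² = 4.000
te_F = (4 + 4·8 + 18)/6 = 54/6 = 9; σ²_F = ((18−4)/6)² = 5.444
te_G = (10 + 4·14 + 24)/6 = 90/6 = 15; σ²_G = ((24−10)/6)² = 5.444
te_H = (6 + 4·10 + 20)/6 = 66/6 = 11; σ²_H = ((20−6)/6)² = 5.444
te_I = (13 + 4·14 + 21)/6 = 90/6 = 15; σ²_I = ((21−13)/6)² = 1.778

Forward pass:
ES_A = 0; EF_A = 4
ES_B = 4; EF_B = 4+14 = 18
ES_C = 4; EF_C = 4+12 = 16
ES_D = 4; EF_D = 4+11 = 15
ES_E = 18; EF_E = 18+6 = 24
ES_F = 16; EF_F = 16+9 = 25
ES_G = max(EF_B=18, EF_D=15) = 18; EF_G = 18+15 = 33
ES_H = 16; EF_H = 16+11 = 27
ES_I = max(EF_E=24, EF_F=25, EF_G=33, EF_H=27) = 33; EF_I = 33+15 = 48
Expected project duration μ = 48 days. Critical path: A → B → G → I.

Variances on critical path: σ²_A=2.778, σ²_B=7.111, σ²_G=5.444, σ²_I=1.778.
Largest is σ²_B = 7.111.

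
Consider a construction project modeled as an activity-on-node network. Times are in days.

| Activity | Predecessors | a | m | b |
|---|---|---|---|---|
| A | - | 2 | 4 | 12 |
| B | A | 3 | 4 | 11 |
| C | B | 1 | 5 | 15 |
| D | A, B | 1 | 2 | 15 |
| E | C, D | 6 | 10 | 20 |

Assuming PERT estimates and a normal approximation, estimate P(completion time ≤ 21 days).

te_A = (2 + 4·4 + 12)/6 = 30/6 = 5; σ²_A = ((12−2)/6)² = 2.778
te_B = (3 + 4·4 + 11)/6 = 30/6 = 5; σ²_B = ((11−3)/6)² = 1.778
te_C = (1 + 4·5 + 15)/6 = 36/6 = 6; σ²_C = ((15−1)/6)² = 5.444
te_D = (1 + 4·2 + 15)/6 = 24/6 = 4; σ²_D = ((15−1)/6)² = 5.444
te_E = (6 + 4·10 + 20)/6 = 66/6 = 11; σ²_E = ((20−6)/6)² = 5.444

Forward pass:
ES_A = 0; EF_A = 5
ES_B = 5; EF_B = 5+5 = 10
ES_C = 10; EF_C = 10+6 = 16
ES_D = max(EF_A=5, EF_B=10) = 10; EF_D = 10+4 = 14
ES_E = max(EF_C=16, EF_D=14) = 16; EF_E = 16+11 = 27
Expected project duration μ = 27 days. Critical path: A → B → C → E.

Variance along critical path = 2.778 + 1.778 + 5.444 + 5.444 = 15.444; σ = √15.444 = 3.930 days.
Z = (21 − 27) / 3.930 = -1.527
P(T ≤ 21) = Φ(-1.527) ≈ 0.063

0.063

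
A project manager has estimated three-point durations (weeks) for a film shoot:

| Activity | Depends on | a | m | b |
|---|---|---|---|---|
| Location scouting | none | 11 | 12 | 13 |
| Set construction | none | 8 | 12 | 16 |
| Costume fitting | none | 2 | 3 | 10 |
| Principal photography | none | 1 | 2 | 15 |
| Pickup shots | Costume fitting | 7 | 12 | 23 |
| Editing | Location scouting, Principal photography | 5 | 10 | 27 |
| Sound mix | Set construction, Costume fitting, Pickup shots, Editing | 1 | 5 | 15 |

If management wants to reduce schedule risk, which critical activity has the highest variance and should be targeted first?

te_Location scouting = (11 + 4·12 + 13)/6 = 72/6 = 12; σ²_Location scouting = ((13−11)/6)² = 0.111
te_Set construction = (8 + 4·12 + 16)/6 = 72/6 = 12; σ²_Set construction = ((16−8)/6)² = 1.778
te_Costume fitting = (2 + 4·3 + 10)/6 = 24/6 = 4; σ²_Costume fitting = ((10−2)/6)² = 1.778
te_Principal photography = (1 + 4·2 + 15)/6 = 24/6 = 4; σ²_Principal photography = ((15−1)/6)² = 5.444
te_Pickup shots = (7 + 4·12 + 23)/6 = 78/6 = 13; σ²_Pickup shots = ((23−7)/6)² = 7.111
te_Editing = (5 + 4·10 + 27)/6 = 72/6 = 12; σ²_Editing = ((27−5)/6)² = 13.444
te_Sound mix = (1 + 4·5 + 15)/6 = 36/6 = 6; σ²_Sound mix = ((15−1)/6)² = 5.444

Forward pass:
ES_Location scouting = 0; EF_Location scouting = 12
ES_Set construction = 0; EF_Set construction = 12
ES_Costume fitting = 0; EF_Costume fitting = 4
ES_Principal photography = 0; EF_Principal photography = 4
ES_Pickup shots = 4; EF_Pickup shots = 4+13 = 17
ES_Editing = max(EF_Location scouting=12, EF_Principal photography=4) = 12; EF_Editing = 12+12 = 24
ES_Sound mix = max(EF_Set construction=12, EF_Costume fitting=4, EF_Pickup shots=17, EF_Editing=24) = 24; EF_Sound mix = 24+6 = 30
Expected project duration μ = 30 weeks. Critical path: Location scouting → Editing → Sound mix.

Variances on critical path: σ²_Location scouting=0.111, σ²_Editing=13.444, σ²_Sound mix=5.444.
Largest is σ²_Editing = 13.444.

Editing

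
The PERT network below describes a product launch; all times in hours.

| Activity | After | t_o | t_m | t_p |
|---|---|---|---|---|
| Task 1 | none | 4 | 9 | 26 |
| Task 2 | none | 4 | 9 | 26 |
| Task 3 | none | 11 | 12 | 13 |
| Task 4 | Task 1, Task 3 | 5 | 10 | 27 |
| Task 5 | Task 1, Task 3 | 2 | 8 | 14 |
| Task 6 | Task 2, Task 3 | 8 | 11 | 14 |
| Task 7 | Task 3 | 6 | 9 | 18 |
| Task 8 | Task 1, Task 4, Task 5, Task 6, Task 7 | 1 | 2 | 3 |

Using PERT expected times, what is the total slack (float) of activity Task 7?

2 hours

te_Task 1 = (4 + 4·9 + 26)/6 = 66/6 = 11
te_Task 2 = (4 + 4·9 + 26)/6 = 66/6 = 11
te_Task 3 = (11 + 4·12 + 13)/6 = 72/6 = 12
te_Task 4 = (5 + 4·10 + 27)/6 = 72/6 = 12
te_Task 5 = (2 + 4·8 + 14)/6 = 48/6 = 8
te_Task 6 = (8 + 4·11 + 14)/6 = 66/6 = 11
te_Task 7 = (6 + 4·9 + 18)/6 = 60/6 = 10
te_Task 8 = (1 + 4·2 + 3)/6 = 12/6 = 2

Forward pass:
ES_Task 1 = 0; EF_Task 1 = 11
ES_Task 2 = 0; EF_Task 2 = 11
ES_Task 3 = 0; EF_Task 3 = 12
ES_Task 4 = max(EF_Task 1=11, EF_Task 3=12) = 12; EF_Task 4 = 12+12 = 24
ES_Task 5 = max(EF_Task 1=11, EF_Task 3=12) = 12; EF_Task 5 = 12+8 = 20
ES_Task 6 = max(EF_Task 2=11, EF_Task 3=12) = 12; EF_Task 6 = 12+11 = 23
ES_Task 7 = 12; EF_Task 7 = 12+10 = 22
ES_Task 8 = max(EF_Task 1=11, EF_Task 4=24, EF_Task 5=20, EF_Task 6=23, EF_Task 7=22) = 24; EF_Task 8 = 24+2 = 26
Expected project duration μ = 26 hours. Critical path: Task 3 → Task 4 → Task 8.

Backward pass:
LF_Task 8 = 26; LS_Task 8 = 26−2 = 24
LF_Task 7 = LS_Task 8 = 24; LS_Task 7 = 24−10 = 14
LF_Task 6 = LS_Task 8 = 24; LS_Task 6 = 24−11 = 13
LF_Task 5 = LS_Task 8 = 24; LS_Task 5 = 24−8 = 16
LF_Task 4 = LS_Task 8 = 24; LS_Task 4 = 24−12 = 12
LF_Task 3 = min(LS_Task 4=12, LS_Task 5=16, LS_Task 6=13, LS_Task 7=14) = 12; LS_Task 3 = 12−12 = 0
LF_Task 2 = LS_Task 6 = 13; LS_Task 2 = 13−11 = 2
LF_Task 1 = min(LS_Task 4=12, LS_Task 5=16, LS_Task 8=24) = 12; LS_Task 1 = 12−11 = 1
Slack_Task 7 = LS_Task 7 − ES_Task 7 = 14 − 12 = 2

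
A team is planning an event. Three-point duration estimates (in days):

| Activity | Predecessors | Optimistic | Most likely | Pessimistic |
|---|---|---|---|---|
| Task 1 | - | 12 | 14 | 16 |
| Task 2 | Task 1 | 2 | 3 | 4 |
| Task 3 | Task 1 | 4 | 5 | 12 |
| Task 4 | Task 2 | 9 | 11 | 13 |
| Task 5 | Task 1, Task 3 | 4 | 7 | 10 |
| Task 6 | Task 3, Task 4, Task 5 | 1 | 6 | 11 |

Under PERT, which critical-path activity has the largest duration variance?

Task 6

te_Task 1 = (12 + 4·14 + 16)/6 = 84/6 = 14; σ²_Task 1 = ((16−12)/6)² = 0.444
te_Task 2 = (2 + 4·3 + 4)/6 = 18/6 = 3; σ²_Task 2 = ((4−2)/6)² = 0.111
te_Task 3 = (4 + 4·5 + 12)/6 = 36/6 = 6; σ²_Task 3 = ((12−4)/6)² = 1.778
te_Task 4 = (9 + 4·11 + 13)/6 = 66/6 = 11; σ²_Task 4 = ((13−9)/6)² = 0.444
te_Task 5 = (4 + 4·7 + 10)/6 = 42/6 = 7; σ²_Task 5 = ((10−4)/6)² = 1.000
te_Task 6 = (1 + 4·6 + 11)/6 = 36/6 = 6; σ²_Task 6 = ((11−1)/6)² = 2.778

Forward pass:
ES_Task 1 = 0; EF_Task 1 = 14
ES_Task 2 = 14; EF_Task 2 = 14+3 = 17
ES_Task 3 = 14; EF_Task 3 = 14+6 = 20
ES_Task 4 = 17; EF_Task 4 = 17+11 = 28
ES_Task 5 = max(EF_Task 1=14, EF_Task 3=20) = 20; EF_Task 5 = 20+7 = 27
ES_Task 6 = max(EF_Task 3=20, EF_Task 4=28, EF_Task 5=27) = 28; EF_Task 6 = 28+6 = 34
Expected project duration μ = 34 days. Critical path: Task 1 → Task 2 → Task 4 → Task 6.

Variances on critical path: σ²_Task 1=0.444, σ²_Task 2=0.111, σ²_Task 4=0.444, σ²_Task 6=2.778.
Largest is σ²_Task 6 = 2.778.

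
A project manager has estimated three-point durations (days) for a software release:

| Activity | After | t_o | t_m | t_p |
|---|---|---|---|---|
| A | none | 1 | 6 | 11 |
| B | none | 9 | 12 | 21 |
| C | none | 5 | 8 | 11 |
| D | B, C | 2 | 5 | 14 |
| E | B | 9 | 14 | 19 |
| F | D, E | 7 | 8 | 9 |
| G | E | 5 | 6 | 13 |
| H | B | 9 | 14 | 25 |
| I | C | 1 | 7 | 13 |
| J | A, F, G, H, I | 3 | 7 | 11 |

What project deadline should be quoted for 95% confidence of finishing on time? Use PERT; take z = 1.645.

te_A = (1 + 4·6 + 11)/6 = 36/6 = 6; σ²_A = ((11−1)/6)² = 2.778
te_B = (9 + 4·12 + 21)/6 = 78/6 = 13; σ²_B = ((21−9)/6)² = 4.000
te_C = (5 + 4·8 + 11)/6 = 48/6 = 8; σ²_C = ((11−5)/6)² = 1.000
te_D = (2 + 4·5 + 14)/6 = 36/6 = 6; σ²_D = ((14−2)/6)² = 4.000
te_E = (9 + 4·14 + 19)/6 = 84/6 = 14; σ²_E = ((19−9)/6)² = 2.778
te_F = (7 + 4·8 + 9)/6 = 48/6 = 8; σ²_F = ((9−7)/6)² = 0.111
te_G = (5 + 4·6 + 13)/6 = 42/6 = 7; σ²_G = ((13−5)/6)² = 1.778
te_H = (9 + 4·14 + 25)/6 = 90/6 = 15; σ²_H = ((25−9)/6)² = 7.111
te_I = (1 + 4·7 + 13)/6 = 42/6 = 7; σ²_I = ((13−1)/6)² = 4.000
te_J = (3 + 4·7 + 11)/6 = 42/6 = 7; σ²_J = ((11−3)/6)² = 1.778

Forward pass:
ES_A = 0; EF_A = 6
ES_B = 0; EF_B = 13
ES_C = 0; EF_C = 8
ES_D = max(EF_B=13, EF_C=8) = 13; EF_D = 13+6 = 19
ES_E = 13; EF_E = 13+14 = 27
ES_F = max(EF_D=19, EF_E=27) = 27; EF_F = 27+8 = 35
ES_G = 27; EF_G = 27+7 = 34
ES_H = 13; EF_H = 13+15 = 28
ES_I = 8; EF_I = 8+7 = 15
ES_J = max(EF_A=6, EF_F=35, EF_G=34, EF_H=28, EF_I=15) = 35; EF_J = 35+7 = 42
Expected project duration μ = 42 days. Critical path: B → E → F → J.

Variance along critical path = 4.000 + 2.778 + 0.111 + 1.778 = 8.667; σ = 2.944 days.
D = μ + z·σ = 42 + 1.645·2.944 = 46.8 days

46.8 days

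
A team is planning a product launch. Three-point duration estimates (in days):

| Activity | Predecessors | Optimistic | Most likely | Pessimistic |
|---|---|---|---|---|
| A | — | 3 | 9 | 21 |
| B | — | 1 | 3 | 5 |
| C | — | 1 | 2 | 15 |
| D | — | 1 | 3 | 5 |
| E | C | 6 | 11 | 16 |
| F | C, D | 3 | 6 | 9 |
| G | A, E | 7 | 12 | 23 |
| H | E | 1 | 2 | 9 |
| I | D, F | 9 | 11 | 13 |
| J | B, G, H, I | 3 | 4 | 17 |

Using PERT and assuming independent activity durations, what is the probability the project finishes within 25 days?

te_A = (3 + 4·9 + 21)/6 = 60/6 = 10; σ²_A = ((21−3)/6)² = 9.000
te_B = (1 + 4·3 + 5)/6 = 18/6 = 3; σ²_B = ((5−1)/6)² = 0.444
te_C = (1 + 4·2 + 15)/6 = 24/6 = 4; σ²_C = ((15−1)/6)² = 5.444
te_D = (1 + 4·3 + 5)/6 = 18/6 = 3; σ²_D = ((5−1)/6)² = 0.444
te_E = (6 + 4·11 + 16)/6 = 66/6 = 11; σ²_E = ((16−6)/6)² = 2.778
te_F = (3 + 4·6 + 9)/6 = 36/6 = 6; σ²_F = ((9−3)/6)² = 1.000
te_G = (7 + 4·12 + 23)/6 = 78/6 = 13; σ²_G = ((23−7)/6)² = 7.111
te_H = (1 + 4·2 + 9)/6 = 18/6 = 3; σ²_H = ((9−1)/6)² = 1.778
te_I = (9 + 4·11 + 13)/6 = 66/6 = 11; σ²_I = ((13−9)/6)² = 0.444
te_J = (3 + 4·4 + 17)/6 = 36/6 = 6; σ²_J = ((17−3)/6)² = 5.444

Forward pass:
ES_A = 0; EF_A = 10
ES_B = 0; EF_B = 3
ES_C = 0; EF_C = 4
ES_D = 0; EF_D = 3
ES_E = 4; EF_E = 4+11 = 15
ES_F = max(EF_C=4, EF_D=3) = 4; EF_F = 4+6 = 10
ES_G = max(EF_A=10, EF_E=15) = 15; EF_G = 15+13 = 28
ES_H = 15; EF_H = 15+3 = 18
ES_I = max(EF_D=3, EF_F=10) = 10; EF_I = 10+11 = 21
ES_J = max(EF_B=3, EF_G=28, EF_H=18, EF_I=21) = 28; EF_J = 28+6 = 34
Expected project duration μ = 34 days. Critical path: C → E → G → J.

Variance along critical path = 5.444 + 2.778 + 7.111 + 5.444 = 20.778; σ = √20.778 = 4.558 days.
Z = (25 − 34) / 4.558 = -1.974
P(T ≤ 25) = Φ(-1.974) ≈ 0.024

0.024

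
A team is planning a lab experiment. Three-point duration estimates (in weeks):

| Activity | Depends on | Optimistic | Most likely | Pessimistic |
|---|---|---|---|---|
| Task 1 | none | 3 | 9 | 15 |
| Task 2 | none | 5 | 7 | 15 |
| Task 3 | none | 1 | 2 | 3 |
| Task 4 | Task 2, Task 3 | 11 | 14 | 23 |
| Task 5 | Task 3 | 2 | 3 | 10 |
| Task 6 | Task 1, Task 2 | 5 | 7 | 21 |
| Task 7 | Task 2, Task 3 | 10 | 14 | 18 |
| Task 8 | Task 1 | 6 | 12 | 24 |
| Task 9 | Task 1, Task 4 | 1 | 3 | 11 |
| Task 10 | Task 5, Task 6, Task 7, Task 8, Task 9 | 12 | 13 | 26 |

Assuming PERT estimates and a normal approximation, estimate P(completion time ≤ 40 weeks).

te_Task 1 = (3 + 4·9 + 15)/6 = 54/6 = 9; σ²_Task 1 = ((15−3)/6)² = 4.000
te_Task 2 = (5 + 4·7 + 15)/6 = 48/6 = 8; σ²_Task 2 = ((15−5)/6)² = 2.778
te_Task 3 = (1 + 4·2 + 3)/6 = 12/6 = 2; σ²_Task 3 = ((3−1)/6)² = 0.111
te_Task 4 = (11 + 4·14 + 23)/6 = 90/6 = 15; σ²_Task 4 = ((23−11)/6)² = 4.000
te_Task 5 = (2 + 4·3 + 10)/6 = 24/6 = 4; σ²_Task 5 = ((10−2)/6)² = 1.778
te_Task 6 = (5 + 4·7 + 21)/6 = 54/6 = 9; σ²_Task 6 = ((21−5)/6)² = 7.111
te_Task 7 = (10 + 4·14 + 18)/6 = 84/6 = 14; σ²_Task 7 = ((18−10)/6)² = 1.778
te_Task 8 = (6 + 4·12 + 24)/6 = 78/6 = 13; σ²_Task 8 = ((24−6)/6)² = 9.000
te_Task 9 = (1 + 4·3 + 11)/6 = 24/6 = 4; σ²_Task 9 = ((11−1)/6)² = 2.778
te_Task 10 = (12 + 4·13 + 26)/6 = 90/6 = 15; σ²_Task 10 = ((26−12)/6)² = 5.444

Forward pass:
ES_Task 1 = 0; EF_Task 1 = 9
ES_Task 2 = 0; EF_Task 2 = 8
ES_Task 3 = 0; EF_Task 3 = 2
ES_Task 4 = max(EF_Task 2=8, EF_Task 3=2) = 8; EF_Task 4 = 8+15 = 23
ES_Task 5 = 2; EF_Task 5 = 2+4 = 6
ES_Task 6 = max(EF_Task 1=9, EF_Task 2=8) = 9; EF_Task 6 = 9+9 = 18
ES_Task 7 = max(EF_Task 2=8, EF_Task 3=2) = 8; EF_Task 7 = 8+14 = 22
ES_Task 8 = 9; EF_Task 8 = 9+13 = 22
ES_Task 9 = max(EF_Task 1=9, EF_Task 4=23) = 23; EF_Task 9 = 23+4 = 27
ES_Task 10 = max(EF_Task 5=6, EF_Task 6=18, EF_Task 7=22, EF_Task 8=22, EF_Task 9=27) = 27; EF_Task 10 = 27+15 = 42
Expected project duration μ = 42 weeks. Critical path: Task 2 → Task 4 → Task 9 → Task 10.

Variance along critical path = 2.778 + 4.000 + 2.778 + 5.444 = 15.000; σ = √15.000 = 3.873 weeks.
Z = (40 − 42) / 3.873 = -0.516
P(T ≤ 40) = Φ(-0.516) ≈ 0.303

0.303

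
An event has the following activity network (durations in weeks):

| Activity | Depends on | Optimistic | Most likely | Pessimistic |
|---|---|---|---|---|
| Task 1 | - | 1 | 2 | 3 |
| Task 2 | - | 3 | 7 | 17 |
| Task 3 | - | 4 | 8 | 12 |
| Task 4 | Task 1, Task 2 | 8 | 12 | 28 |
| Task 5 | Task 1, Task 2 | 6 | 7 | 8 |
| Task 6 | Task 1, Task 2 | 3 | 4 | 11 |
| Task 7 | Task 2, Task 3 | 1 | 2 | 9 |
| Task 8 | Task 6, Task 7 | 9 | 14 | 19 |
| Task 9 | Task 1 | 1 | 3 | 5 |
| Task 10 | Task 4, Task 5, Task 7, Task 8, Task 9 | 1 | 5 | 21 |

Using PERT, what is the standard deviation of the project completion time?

te_Task 1 = (1 + 4·2 + 3)/6 = 12/6 = 2; σ²_Task 1 = ((3−1)/6)² = 0.111
te_Task 2 = (3 + 4·7 + 17)/6 = 48/6 = 8; σ²_Task 2 = ((17−3)/6)² = 5.444
te_Task 3 = (4 + 4·8 + 12)/6 = 48/6 = 8; σ²_Task 3 = ((12−4)/6)² = 1.778
te_Task 4 = (8 + 4·12 + 28)/6 = 84/6 = 14; σ²_Task 4 = ((28−8)/6)² = 11.111
te_Task 5 = (6 + 4·7 + 8)/6 = 42/6 = 7; σ²_Task 5 = ((8−6)/6)² = 0.111
te_Task 6 = (3 + 4·4 + 11)/6 = 30/6 = 5; σ²_Task 6 = ((11−3)/6)² = 1.778
te_Task 7 = (1 + 4·2 + 9)/6 = 18/6 = 3; σ²_Task 7 = ((9−1)/6)² = 1.778
te_Task 8 = (9 + 4·14 + 19)/6 = 84/6 = 14; σ²_Task 8 = ((19−9)/6)² = 2.778
te_Task 9 = (1 + 4·3 + 5)/6 = 18/6 = 3; σ²_Task 9 = ((5−1)/6)² = 0.444
te_Task 10 = (1 + 4·5 + 21)/6 = 42/6 = 7; σ²_Task 10 = ((21−1)/6)² = 11.111

Forward pass:
ES_Task 1 = 0; EF_Task 1 = 2
ES_Task 2 = 0; EF_Task 2 = 8
ES_Task 3 = 0; EF_Task 3 = 8
ES_Task 4 = max(EF_Task 1=2, EF_Task 2=8) = 8; EF_Task 4 = 8+14 = 22
ES_Task 5 = max(EF_Task 1=2, EF_Task 2=8) = 8; EF_Task 5 = 8+7 = 15
ES_Task 6 = max(EF_Task 1=2, EF_Task 2=8) = 8; EF_Task 6 = 8+5 = 13
ES_Task 7 = max(EF_Task 2=8, EF_Task 3=8) = 8; EF_Task 7 = 8+3 = 11
ES_Task 8 = max(EF_Task 6=13, EF_Task 7=11) = 13; EF_Task 8 = 13+14 = 27
ES_Task 9 = 2; EF_Task 9 = 2+3 = 5
ES_Task 10 = max(EF_Task 4=22, EF_Task 5=15, EF_Task 7=11, EF_Task 8=27, EF_Task 9=5) = 27; EF_Task 10 = 27+7 = 34
Expected project duration μ = 34 weeks. Critical path: Task 2 → Task 6 → Task 8 → Task 10.

Variance along critical path = 5.444 + 1.778 + 2.778 + 11.111 = 21.111
σ = √21.111 = 4.595 weeks

4.59 weeks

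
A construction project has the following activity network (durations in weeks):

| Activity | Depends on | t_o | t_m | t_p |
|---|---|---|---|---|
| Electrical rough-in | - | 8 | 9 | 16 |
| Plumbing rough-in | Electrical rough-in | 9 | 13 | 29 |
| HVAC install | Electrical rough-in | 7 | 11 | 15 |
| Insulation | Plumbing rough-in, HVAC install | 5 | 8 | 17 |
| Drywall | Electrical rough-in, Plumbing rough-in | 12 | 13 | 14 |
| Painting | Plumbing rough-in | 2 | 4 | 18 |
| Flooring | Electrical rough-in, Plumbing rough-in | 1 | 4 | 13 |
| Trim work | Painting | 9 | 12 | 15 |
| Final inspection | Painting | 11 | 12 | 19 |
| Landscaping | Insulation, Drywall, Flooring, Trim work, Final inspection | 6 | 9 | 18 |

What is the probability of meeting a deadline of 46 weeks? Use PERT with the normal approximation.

te_Electrical rough-in = (8 + 4·9 + 16)/6 = 60/6 = 10; σ²_Electrical rough-in = ((16−8)/6)² = 1.778
te_Plumbing rough-in = (9 + 4·13 + 29)/6 = 90/6 = 15; σ²_Plumbing rough-in = ((29−9)/6)² = 11.111
te_HVAC install = (7 + 4·11 + 15)/6 = 66/6 = 11; σ²_HVAC install = ((15−7)/6)² = 1.778
te_Insulation = (5 + 4·8 + 17)/6 = 54/6 = 9; σ²_Insulation = ((17−5)/6)² = 4.000
te_Drywall = (12 + 4·13 + 14)/6 = 78/6 = 13; σ²_Drywall = ((14−12)/6)² = 0.111
te_Painting = (2 + 4·4 + 18)/6 = 36/6 = 6; σ²_Painting = ((18−2)/6)² = 7.111
te_Flooring = (1 + 4·4 + 13)/6 = 30/6 = 5; σ²_Flooring = ((13−1)/6)² = 4.000
te_Trim work = (9 + 4·12 + 15)/6 = 72/6 = 12; σ²_Trim work = ((15−9)/6)² = 1.000
te_Final inspection = (11 + 4·12 + 19)/6 = 78/6 = 13; σ²_Final inspection = ((19−11)/6)² = 1.778
te_Landscaping = (6 + 4·9 + 18)/6 = 60/6 = 10; σ²_Landscaping = ((18−6)/6)² = 4.000

Forward pass:
ES_Electrical rough-in = 0; EF_Electrical rough-in = 10
ES_Plumbing rough-in = 10; EF_Plumbing rough-in = 10+15 = 25
ES_HVAC install = 10; EF_HVAC install = 10+11 = 21
ES_Insulation = max(EF_Plumbing rough-in=25, EF_HVAC install=21) = 25; EF_Insulation = 25+9 = 34
ES_Drywall = max(EF_Electrical rough-in=10, EF_Plumbing rough-in=25) = 25; EF_Drywall = 25+13 = 38
ES_Painting = 25; EF_Painting = 25+6 = 31
ES_Flooring = max(EF_Electrical rough-in=10, EF_Plumbing rough-in=25) = 25; EF_Flooring = 25+5 = 30
ES_Trim work = 31; EF_Trim work = 31+12 = 43
ES_Final inspection = 31; EF_Final inspection = 31+13 = 44
ES_Landscaping = max(EF_Insulation=34, EF_Drywall=38, EF_Flooring=30, EF_Trim work=43, EF_Final inspection=44) = 44; EF_Landscaping = 44+10 = 54
Expected project duration μ = 54 weeks. Critical path: Electrical rough-in → Plumbing rough-in → Painting → Final inspection → Landscaping.

Variance along critical path = 1.778 + 11.111 + 7.111 + 1.778 + 4.000 = 25.778; σ = √25.778 = 5.077 weeks.
Z = (46 − 54) / 5.077 = -1.576
P(T ≤ 46) = Φ(-1.576) ≈ 0.058

0.058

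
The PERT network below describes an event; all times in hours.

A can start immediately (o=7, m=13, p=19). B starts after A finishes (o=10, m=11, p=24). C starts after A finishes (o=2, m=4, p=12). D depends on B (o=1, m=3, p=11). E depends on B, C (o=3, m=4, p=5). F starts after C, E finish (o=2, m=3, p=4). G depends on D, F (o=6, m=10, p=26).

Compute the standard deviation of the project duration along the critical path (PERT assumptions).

te_A = (7 + 4·13 + 19)/6 = 78/6 = 13; σ²_A = ((19−7)/6)² = 4.000
te_B = (10 + 4·11 + 24)/6 = 78/6 = 13; σ²_B = ((24−10)/6)² = 5.444
te_C = (2 + 4·4 + 12)/6 = 30/6 = 5; σ²_C = ((12−2)/6)² = 2.778
te_D = (1 + 4·3 + 11)/6 = 24/6 = 4; σ²_D = ((11−1)/6)² = 2.778
te_E = (3 + 4·4 + 5)/6 = 24/6 = 4; σ²_E = ((5−3)/6)² = 0.111
te_F = (2 + 4·3 + 4)/6 = 18/6 = 3; σ²_F = ((4−2)/6)² = 0.111
te_G = (6 + 4·10 + 26)/6 = 72/6 = 12; σ²_G = ((26−6)/6)² = 11.111

Forward pass:
ES_A = 0; EF_A = 13
ES_B = 13; EF_B = 13+13 = 26
ES_C = 13; EF_C = 13+5 = 18
ES_D = 26; EF_D = 26+4 = 30
ES_E = max(EF_B=26, EF_C=18) = 26; EF_E = 26+4 = 30
ES_F = max(EF_C=18, EF_E=30) = 30; EF_F = 30+3 = 33
ES_G = max(EF_D=30, EF_F=33) = 33; EF_G = 33+12 = 45
Expected project duration μ = 45 hours. Critical path: A → B → E → F → G.

Variance along critical path = 4.000 + 5.444 + 0.111 + 0.111 + 11.111 = 20.778
σ = √20.778 = 4.558 hours

4.56 hours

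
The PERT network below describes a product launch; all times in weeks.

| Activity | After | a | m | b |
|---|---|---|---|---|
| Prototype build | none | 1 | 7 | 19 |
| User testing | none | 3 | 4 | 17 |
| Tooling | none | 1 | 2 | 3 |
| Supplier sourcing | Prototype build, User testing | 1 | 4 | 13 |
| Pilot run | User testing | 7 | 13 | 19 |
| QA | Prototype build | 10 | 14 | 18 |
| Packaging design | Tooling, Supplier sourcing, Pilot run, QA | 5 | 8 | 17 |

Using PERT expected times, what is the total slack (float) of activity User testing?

3 weeks

te_Prototype build = (1 + 4·7 + 19)/6 = 48/6 = 8
te_User testing = (3 + 4·4 + 17)/6 = 36/6 = 6
te_Tooling = (1 + 4·2 + 3)/6 = 12/6 = 2
te_Supplier sourcing = (1 + 4·4 + 13)/6 = 30/6 = 5
te_Pilot run = (7 + 4·13 + 19)/6 = 78/6 = 13
te_QA = (10 + 4·14 + 18)/6 = 84/6 = 14
te_Packaging design = (5 + 4·8 + 17)/6 = 54/6 = 9

Forward pass:
ES_Prototype build = 0; EF_Prototype build = 8
ES_User testing = 0; EF_User testing = 6
ES_Tooling = 0; EF_Tooling = 2
ES_Supplier sourcing = max(EF_Prototype build=8, EF_User testing=6) = 8; EF_Supplier sourcing = 8+5 = 13
ES_Pilot run = 6; EF_Pilot run = 6+13 = 19
ES_QA = 8; EF_QA = 8+14 = 22
ES_Packaging design = max(EF_Tooling=2, EF_Supplier sourcing=13, EF_Pilot run=19, EF_QA=22) = 22; EF_Packaging design = 22+9 = 31
Expected project duration μ = 31 weeks. Critical path: Prototype build → QA → Packaging design.

Backward pass:
LF_Packaging design = 31; LS_Packaging design = 31−9 = 22
LF_QA = LS_Packaging design = 22; LS_QA = 22−14 = 8
LF_Pilot run = LS_Packaging design = 22; LS_Pilot run = 22−13 = 9
LF_Supplier sourcing = LS_Packaging design = 22; LS_Supplier sourcing = 22−5 = 17
LF_Tooling = LS_Packaging design = 22; LS_Tooling = 22−2 = 20
LF_User testing = min(LS_Supplier sourcing=17, LS_Pilot run=9) = 9; LS_User testing = 9−6 = 3
LF_Prototype build = min(LS_Supplier sourcing=17, LS_QA=8) = 8; LS_Prototype build = 8−8 = 0
Slack_User testing = LS_User testing − ES_User testing = 3 − 0 = 3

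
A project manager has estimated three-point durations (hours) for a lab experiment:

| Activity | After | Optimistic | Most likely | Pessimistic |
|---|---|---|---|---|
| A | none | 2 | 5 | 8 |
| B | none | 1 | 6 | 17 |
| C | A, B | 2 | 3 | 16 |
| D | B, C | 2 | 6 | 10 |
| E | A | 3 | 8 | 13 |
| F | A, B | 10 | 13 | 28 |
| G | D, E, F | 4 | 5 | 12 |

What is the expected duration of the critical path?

28 hours

te_A = (2 + 4·5 + 8)/6 = 30/6 = 5
te_B = (1 + 4·6 + 17)/6 = 42/6 = 7
te_C = (2 + 4·3 + 16)/6 = 30/6 = 5
te_D = (2 + 4·6 + 10)/6 = 36/6 = 6
te_E = (3 + 4·8 + 13)/6 = 48/6 = 8
te_F = (10 + 4·13 + 28)/6 = 90/6 = 15
te_G = (4 + 4·5 + 12)/6 = 36/6 = 6

Forward pass:
ES_A = 0; EF_A = 5
ES_B = 0; EF_B = 7
ES_C = max(EF_A=5, EF_B=7) = 7; EF_C = 7+5 = 12
ES_D = max(EF_B=7, EF_C=12) = 12; EF_D = 12+6 = 18
ES_E = 5; EF_E = 5+8 = 13
ES_F = max(EF_A=5, EF_B=7) = 7; EF_F = 7+15 = 22
ES_G = max(EF_D=18, EF_E=13, EF_F=22) = 22; EF_G = 22+6 = 28
Expected project duration μ = 28 hours. Critical path: B → F → G.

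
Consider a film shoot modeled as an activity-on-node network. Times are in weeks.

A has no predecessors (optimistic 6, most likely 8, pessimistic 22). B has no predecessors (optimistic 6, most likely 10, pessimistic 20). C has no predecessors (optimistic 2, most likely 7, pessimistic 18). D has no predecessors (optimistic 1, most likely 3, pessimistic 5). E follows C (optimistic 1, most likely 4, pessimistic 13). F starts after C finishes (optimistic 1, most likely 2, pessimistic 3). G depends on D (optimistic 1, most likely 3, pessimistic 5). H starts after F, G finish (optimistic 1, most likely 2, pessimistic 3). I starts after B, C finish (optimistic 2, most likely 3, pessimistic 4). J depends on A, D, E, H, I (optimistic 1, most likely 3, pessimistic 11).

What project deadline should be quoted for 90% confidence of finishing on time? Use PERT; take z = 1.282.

te_A = (6 + 4·8 + 22)/6 = 60/6 = 10; σ²_A = ((22−6)/6)² = 7.111
te_B = (6 + 4·10 + 20)/6 = 66/6 = 11; σ²_B = ((20−6)/6)² = 5.444
te_C = (2 + 4·7 + 18)/6 = 48/6 = 8; σ²_C = ((18−2)/6)² = 7.111
te_D = (1 + 4·3 + 5)/6 = 18/6 = 3; σ²_D = ((5−1)/6)² = 0.444
te_E = (1 + 4·4 + 13)/6 = 30/6 = 5; σ²_E = ((13−1)/6)² = 4.000
te_F = (1 + 4·2 + 3)/6 = 12/6 = 2; σ²_F = ((3−1)/6)² = 0.111
te_G = (1 + 4·3 + 5)/6 = 18/6 = 3; σ²_G = ((5−1)/6)² = 0.444
te_H = (1 + 4·2 + 3)/6 = 12/6 = 2; σ²_H = ((3−1)/6)² = 0.111
te_I = (2 + 4·3 + 4)/6 = 18/6 = 3; σ²_I = ((4−2)/6)² = 0.111
te_J = (1 + 4·3 + 11)/6 = 24/6 = 4; σ²_J = ((11−1)/6)² = 2.778

Forward pass:
ES_A = 0; EF_A = 10
ES_B = 0; EF_B = 11
ES_C = 0; EF_C = 8
ES_D = 0; EF_D = 3
ES_E = 8; EF_E = 8+5 = 13
ES_F = 8; EF_F = 8+2 = 10
ES_G = 3; EF_G = 3+3 = 6
ES_H = max(EF_F=10, EF_G=6) = 10; EF_H = 10+2 = 12
ES_I = max(EF_B=11, EF_C=8) = 11; EF_I = 11+3 = 14
ES_J = max(EF_A=10, EF_D=3, EF_E=13, EF_H=12, EF_I=14) = 14; EF_J = 14+4 = 18
Expected project duration μ = 18 weeks. Critical path: B → I → J.

Variance along critical path = 5.444 + 0.111 + 2.778 = 8.333; σ = 2.887 weeks.
D = μ + z·σ = 18 + 1.282·2.887 = 21.7 weeks

21.7 weeks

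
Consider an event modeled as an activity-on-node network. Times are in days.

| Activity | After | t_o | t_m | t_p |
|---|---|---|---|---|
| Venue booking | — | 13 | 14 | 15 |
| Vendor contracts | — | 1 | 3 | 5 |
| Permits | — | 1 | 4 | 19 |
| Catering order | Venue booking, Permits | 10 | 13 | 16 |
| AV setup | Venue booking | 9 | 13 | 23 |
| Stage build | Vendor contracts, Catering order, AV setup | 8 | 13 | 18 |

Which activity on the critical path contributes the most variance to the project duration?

te_Venue booking = (13 + 4·14 + 15)/6 = 84/6 = 14; σ²_Venue booking = ((15−13)/6)² = 0.111
te_Vendor contracts = (1 + 4·3 + 5)/6 = 18/6 = 3; σ²_Vendor contracts = ((5−1)/6)² = 0.444
te_Permits = (1 + 4·4 + 19)/6 = 36/6 = 6; σ²_Permits = ((19−1)/6)² = 9.000
te_Catering order = (10 + 4·13 + 16)/6 = 78/6 = 13; σ²_Catering order = ((16−10)/6)² = 1.000
te_AV setup = (9 + 4·13 + 23)/6 = 84/6 = 14; σ²_AV setup = ((23−9)/6)² = 5.444
te_Stage build = (8 + 4·13 + 18)/6 = 78/6 = 13; σ²_Stage build = ((18−8)/6)² = 2.778

Forward pass:
ES_Venue booking = 0; EF_Venue booking = 14
ES_Vendor contracts = 0; EF_Vendor contracts = 3
ES_Permits = 0; EF_Permits = 6
ES_Catering order = max(EF_Venue booking=14, EF_Permits=6) = 14; EF_Catering order = 14+13 = 27
ES_AV setup = 14; EF_AV setup = 14+14 = 28
ES_Stage build = max(EF_Vendor contracts=3, EF_Catering order=27, EF_AV setup=28) = 28; EF_Stage build = 28+13 = 41
Expected project duration μ = 41 days. Critical path: Venue booking → AV setup → Stage build.

Variances on critical path: σ²_Venue booking=0.111, σ²_AV setup=5.444, σ²_Stage build=2.778.
Largest is σ²_AV setup = 5.444.

AV setup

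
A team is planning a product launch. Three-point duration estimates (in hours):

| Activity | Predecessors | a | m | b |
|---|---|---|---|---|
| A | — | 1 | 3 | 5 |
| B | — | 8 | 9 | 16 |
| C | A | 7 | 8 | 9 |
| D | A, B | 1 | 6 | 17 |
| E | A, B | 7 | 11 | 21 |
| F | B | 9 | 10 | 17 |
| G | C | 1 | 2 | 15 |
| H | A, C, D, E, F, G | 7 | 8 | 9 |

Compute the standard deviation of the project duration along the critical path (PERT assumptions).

te_A = (1 + 4·3 + 5)/6 = 18/6 = 3; σ²_A = ((5−1)/6)² = 0.444
te_B = (8 + 4·9 + 16)/6 = 60/6 = 10; σ²_B = ((16−8)/6)² = 1.778
te_C = (7 + 4·8 + 9)/6 = 48/6 = 8; σ²_C = ((9−7)/6)² = 0.111
te_D = (1 + 4·6 + 17)/6 = 42/6 = 7; σ²_D = ((17−1)/6)² = 7.111
te_E = (7 + 4·11 + 21)/6 = 72/6 = 12; σ²_E = ((21−7)/6)² = 5.444
te_F = (9 + 4·10 + 17)/6 = 66/6 = 11; σ²_F = ((17−9)/6)² = 1.778
te_G = (1 + 4·2 + 15)/6 = 24/6 = 4; σ²_G = ((15−1)/6)² = 5.444
te_H = (7 + 4·8 + 9)/6 = 48/6 = 8; σ²_H = ((9−7)/6)² = 0.111

Forward pass:
ES_A = 0; EF_A = 3
ES_B = 0; EF_B = 10
ES_C = 3; EF_C = 3+8 = 11
ES_D = max(EF_A=3, EF_B=10) = 10; EF_D = 10+7 = 17
ES_E = max(EF_A=3, EF_B=10) = 10; EF_E = 10+12 = 22
ES_F = 10; EF_F = 10+11 = 21
ES_G = 11; EF_G = 11+4 = 15
ES_H = max(EF_A=3, EF_C=11, EF_D=17, EF_E=22, EF_F=21, EF_G=15) = 22; EF_H = 22+8 = 30
Expected project duration μ = 30 hours. Critical path: B → E → H.

Variance along critical path = 1.778 + 5.444 + 0.111 = 7.333
σ = √7.333 = 2.708 hours

2.71 hours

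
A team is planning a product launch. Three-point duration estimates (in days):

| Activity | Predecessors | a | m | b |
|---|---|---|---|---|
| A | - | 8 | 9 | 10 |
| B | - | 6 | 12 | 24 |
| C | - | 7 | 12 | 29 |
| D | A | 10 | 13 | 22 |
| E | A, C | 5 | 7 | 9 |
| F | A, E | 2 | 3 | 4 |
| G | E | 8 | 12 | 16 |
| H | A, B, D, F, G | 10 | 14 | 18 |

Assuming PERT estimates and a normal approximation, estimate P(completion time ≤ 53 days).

te_A = (8 + 4·9 + 10)/6 = 54/6 = 9; σ²_A = ((10−8)/6)² = 0.111
te_B = (6 + 4·12 + 24)/6 = 78/6 = 13; σ²_B = ((24−6)/6)² = 9.000
te_C = (7 + 4·12 + 29)/6 = 84/6 = 14; σ²_C = ((29−7)/6)² = 13.444
te_D = (10 + 4·13 + 22)/6 = 84/6 = 14; σ²_D = ((22−10)/6)² = 4.000
te_E = (5 + 4·7 + 9)/6 = 42/6 = 7; σ²_E = ((9−5)/6)² = 0.444
te_F = (2 + 4·3 + 4)/6 = 18/6 = 3; σ²_F = ((4−2)/6)² = 0.111
te_G = (8 + 4·12 + 16)/6 = 72/6 = 12; σ²_G = ((16−8)/6)² = 1.778
te_H = (10 + 4·14 + 18)/6 = 84/6 = 14; σ²_H = ((18−10)/6)² = 1.778

Forward pass:
ES_A = 0; EF_A = 9
ES_B = 0; EF_B = 13
ES_C = 0; EF_C = 14
ES_D = 9; EF_D = 9+14 = 23
ES_E = max(EF_A=9, EF_C=14) = 14; EF_E = 14+7 = 21
ES_F = max(EF_A=9, EF_E=21) = 21; EF_F = 21+3 = 24
ES_G = 21; EF_G = 21+12 = 33
ES_H = max(EF_A=9, EF_B=13, EF_D=23, EF_F=24, EF_G=33) = 33; EF_H = 33+14 = 47
Expected project duration μ = 47 days. Critical path: C → E → G → H.

Variance along critical path = 13.444 + 0.444 + 1.778 + 1.778 = 17.444; σ = √17.444 = 4.177 days.
Z = (53 − 47) / 4.177 = 1.437
P(T ≤ 53) = Φ(1.437) ≈ 0.925

0.925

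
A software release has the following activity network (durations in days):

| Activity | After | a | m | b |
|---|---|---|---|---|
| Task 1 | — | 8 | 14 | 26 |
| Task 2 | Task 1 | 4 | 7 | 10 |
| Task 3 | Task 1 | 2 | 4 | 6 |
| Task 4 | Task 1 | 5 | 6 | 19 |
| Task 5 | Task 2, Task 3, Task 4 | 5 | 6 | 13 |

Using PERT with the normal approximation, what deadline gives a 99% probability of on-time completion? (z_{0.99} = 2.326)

te_Task 1 = (8 + 4·14 + 26)/6 = 90/6 = 15; σ²_Task 1 = ((26−8)/6)² = 9.000
te_Task 2 = (4 + 4·7 + 10)/6 = 42/6 = 7; σ²_Task 2 = ((10−4)/6)² = 1.000
te_Task 3 = (2 + 4·4 + 6)/6 = 24/6 = 4; σ²_Task 3 = ((6−2)/6)² = 0.444
te_Task 4 = (5 + 4·6 + 19)/6 = 48/6 = 8; σ²_Task 4 = ((19−5)/6)² = 5.444
te_Task 5 = (5 + 4·6 + 13)/6 = 42/6 = 7; σ²_Task 5 = ((13−5)/6)² = 1.778

Forward pass:
ES_Task 1 = 0; EF_Task 1 = 15
ES_Task 2 = 15; EF_Task 2 = 15+7 = 22
ES_Task 3 = 15; EF_Task 3 = 15+4 = 19
ES_Task 4 = 15; EF_Task 4 = 15+8 = 23
ES_Task 5 = max(EF_Task 2=22, EF_Task 3=19, EF_Task 4=23) = 23; EF_Task 5 = 23+7 = 30
Expected project duration μ = 30 days. Critical path: Task 1 → Task 4 → Task 5.

Variance along critical path = 9.000 + 5.444 + 1.778 = 16.222; σ = 4.028 days.
D = μ + z·σ = 30 + 2.326·4.028 = 39.4 days

39.4 days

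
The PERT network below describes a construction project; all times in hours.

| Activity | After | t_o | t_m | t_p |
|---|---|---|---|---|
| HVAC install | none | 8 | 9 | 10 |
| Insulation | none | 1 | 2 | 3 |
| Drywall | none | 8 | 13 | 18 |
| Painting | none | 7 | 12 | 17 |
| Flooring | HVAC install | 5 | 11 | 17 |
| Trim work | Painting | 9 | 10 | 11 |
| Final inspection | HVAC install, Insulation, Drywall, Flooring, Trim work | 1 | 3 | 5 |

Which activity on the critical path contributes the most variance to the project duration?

te_HVAC install = (8 + 4·9 + 10)/6 = 54/6 = 9; σ²_HVAC install = ((10−8)/6)² = 0.111
te_Insulation = (1 + 4·2 + 3)/6 = 12/6 = 2; σ²_Insulation = ((3−1)/6)² = 0.111
te_Drywall = (8 + 4·13 + 18)/6 = 78/6 = 13; σ²_Drywall = ((18−8)/6)² = 2.778
te_Painting = (7 + 4·12 + 17)/6 = 72/6 = 12; σ²_Painting = ((17−7)/6)² = 2.778
te_Flooring = (5 + 4·11 + 17)/6 = 66/6 = 11; σ²_Flooring = ((17−5)/6)² = 4.000
te_Trim work = (9 + 4·10 + 11)/6 = 60/6 = 10; σ²_Trim work = ((11−9)/6)² = 0.111
te_Final inspection = (1 + 4·3 + 5)/6 = 18/6 = 3; σ²_Final inspection = ((5−1)/6)² = 0.444

Forward pass:
ES_HVAC install = 0; EF_HVAC install = 9
ES_Insulation = 0; EF_Insulation = 2
ES_Drywall = 0; EF_Drywall = 13
ES_Painting = 0; EF_Painting = 12
ES_Flooring = 9; EF_Flooring = 9+11 = 20
ES_Trim work = 12; EF_Trim work = 12+10 = 22
ES_Final inspection = max(EF_HVAC install=9, EF_Insulation=2, EF_Drywall=13, EF_Flooring=20, EF_Trim work=22) = 22; EF_Final inspection = 22+3 = 25
Expected project duration μ = 25 hours. Critical path: Painting → Trim work → Final inspection.

Variances on critical path: σ²_Painting=2.778, σ²_Trim work=0.111, σ²_Final inspection=0.444.
Largest is σ²_Painting = 2.778.

Painting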